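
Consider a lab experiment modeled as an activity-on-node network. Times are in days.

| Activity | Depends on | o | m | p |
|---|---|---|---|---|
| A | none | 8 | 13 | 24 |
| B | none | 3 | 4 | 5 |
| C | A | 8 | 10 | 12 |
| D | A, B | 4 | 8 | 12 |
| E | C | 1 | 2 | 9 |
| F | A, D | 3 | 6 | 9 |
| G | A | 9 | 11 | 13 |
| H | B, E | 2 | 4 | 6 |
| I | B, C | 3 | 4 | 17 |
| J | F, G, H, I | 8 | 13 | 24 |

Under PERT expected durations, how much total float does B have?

te_A = (8 + 4·13 + 24)/6 = 84/6 = 14
te_B = (3 + 4·4 + 5)/6 = 24/6 = 4
te_C = (8 + 4·10 + 12)/6 = 60/6 = 10
te_D = (4 + 4·8 + 12)/6 = 48/6 = 8
te_E = (1 + 4·2 + 9)/6 = 18/6 = 3
te_F = (3 + 4·6 + 9)/6 = 36/6 = 6
te_G = (9 + 4·11 + 13)/6 = 66/6 = 11
te_H = (2 + 4·4 + 6)/6 = 24/6 = 4
te_I = (3 + 4·4 + 17)/6 = 36/6 = 6
te_J = (8 + 4·13 + 24)/6 = 84/6 = 14

Forward pass:
ES_A = 0; EF_A = 14
ES_B = 0; EF_B = 4
ES_C = 14; EF_C = 14+10 = 24
ES_D = max(EF_A=14, EF_B=4) = 14; EF_D = 14+8 = 22
ES_E = 24; EF_E = 24+3 = 27
ES_F = max(EF_A=14, EF_D=22) = 22; EF_F = 22+6 = 28
ES_G = 14; EF_G = 14+11 = 25
ES_H = max(EF_B=4, EF_E=27) = 27; EF_H = 27+4 = 31
ES_I = max(EF_B=4, EF_C=24) = 24; EF_I = 24+6 = 30
ES_J = max(EF_F=28, EF_G=25, EF_H=31, EF_I=30) = 31; EF_J = 31+14 = 45
Expected project duration μ = 45 days. Critical path: A → C → E → H → J.

Backward pass:
LF_J = 45; LS_J = 45−14 = 31
LF_I = LS_J = 31; LS_I = 31−6 = 25
LF_H = LS_J = 31; LS_H = 31−4 = 27
LF_G = LS_J = 31; LS_G = 31−11 = 20
LF_F = LS_J = 31; LS_F = 31−6 = 25
LF_E = LS_H = 27; LS_E = 27−3 = 24
LF_D = LS_F = 25; LS_D = 25−8 = 17
LF_C = min(LS_E=24, LS_I=25) = 24; LS_C = 24−10 = 14
LF_B = min(LS_D=17, LS_H=27, LS_I=25) = 17; LS_B = 17−4 = 13
LF_A = min(LS_C=14, LS_D=17, LS_F=25, LS_G=20) = 14; LS_A = 14−14 = 0
Slack_B = LS_B − ES_B = 13 − 0 = 13

13 days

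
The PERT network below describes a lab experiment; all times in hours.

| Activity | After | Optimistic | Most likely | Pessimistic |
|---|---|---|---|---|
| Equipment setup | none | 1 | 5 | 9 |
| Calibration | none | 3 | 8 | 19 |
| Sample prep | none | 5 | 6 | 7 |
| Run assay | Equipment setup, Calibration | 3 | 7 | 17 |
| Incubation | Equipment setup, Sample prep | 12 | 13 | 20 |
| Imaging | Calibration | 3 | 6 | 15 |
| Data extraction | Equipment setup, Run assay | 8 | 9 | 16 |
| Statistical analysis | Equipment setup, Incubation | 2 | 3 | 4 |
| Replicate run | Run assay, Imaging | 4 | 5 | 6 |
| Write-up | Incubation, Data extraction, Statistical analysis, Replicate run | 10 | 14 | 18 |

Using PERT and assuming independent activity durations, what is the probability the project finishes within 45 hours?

0.841

te_Equipment setup = (1 + 4·5 + 9)/6 = 30/6 = 5; σ²_Equipment setup = ((9−1)/6)² = 1.778
te_Calibration = (3 + 4·8 + 19)/6 = 54/6 = 9; σ²_Calibration = ((19−3)/6)² = 7.111
te_Sample prep = (5 + 4·6 + 7)/6 = 36/6 = 6; σ²_Sample prep = ((7−5)/6)² = 0.111
te_Run assay = (3 + 4·7 + 17)/6 = 48/6 = 8; σ²_Run assay = ((17−3)/6)² = 5.444
te_Incubation = (12 + 4·13 + 20)/6 = 84/6 = 14; σ²_Incubation = ((20−12)/6)² = 1.778
te_Imaging = (3 + 4·6 + 15)/6 = 42/6 = 7; σ²_Imaging = ((15−3)/6)² = 4.000
te_Data extraction = (8 + 4·9 + 16)/6 = 60/6 = 10; σ²_Data extraction = ((16−8)/6)² = 1.778
te_Statistical analysis = (2 + 4·3 + 4)/6 = 18/6 = 3; σ²_Statistical analysis = ((4−2)/6)² = 0.111
te_Replicate run = (4 + 4·5 + 6)/6 = 30/6 = 5; σ²_Replicate run = ((6−4)/6)² = 0.111
te_Write-up = (10 + 4·14 + 18)/6 = 84/6 = 14; σ²_Write-up = ((18−10)/6)² = 1.778

Forward pass:
ES_Equipment setup = 0; EF_Equipment setup = 5
ES_Calibration = 0; EF_Calibration = 9
ES_Sample prep = 0; EF_Sample prep = 6
ES_Run assay = max(EF_Equipment setup=5, EF_Calibration=9) = 9; EF_Run assay = 9+8 = 17
ES_Incubation = max(EF_Equipment setup=5, EF_Sample prep=6) = 6; EF_Incubation = 6+14 = 20
ES_Imaging = 9; EF_Imaging = 9+7 = 16
ES_Data extraction = max(EF_Equipment setup=5, EF_Run assay=17) = 17; EF_Data extraction = 17+10 = 27
ES_Statistical analysis = max(EF_Equipment setup=5, EF_Incubation=20) = 20; EF_Statistical analysis = 20+3 = 23
ES_Replicate run = max(EF_Run assay=17, EF_Imaging=16) = 17; EF_Replicate run = 17+5 = 22
ES_Write-up = max(EF_Incubation=20, EF_Data extraction=27, EF_Statistical analysis=23, EF_Replicate run=22) = 27; EF_Write-up = 27+14 = 41
Expected project duration μ = 41 hours. Critical path: Calibration → Run assay → Data extraction → Write-up.

Variance along critical path = 7.111 + 5.444 + 1.778 + 1.778 = 16.111; σ = √16.111 = 4.014 hours.
Z = (45 − 41) / 4.014 = 0.997
P(T ≤ 45) = Φ(0.997) ≈ 0.841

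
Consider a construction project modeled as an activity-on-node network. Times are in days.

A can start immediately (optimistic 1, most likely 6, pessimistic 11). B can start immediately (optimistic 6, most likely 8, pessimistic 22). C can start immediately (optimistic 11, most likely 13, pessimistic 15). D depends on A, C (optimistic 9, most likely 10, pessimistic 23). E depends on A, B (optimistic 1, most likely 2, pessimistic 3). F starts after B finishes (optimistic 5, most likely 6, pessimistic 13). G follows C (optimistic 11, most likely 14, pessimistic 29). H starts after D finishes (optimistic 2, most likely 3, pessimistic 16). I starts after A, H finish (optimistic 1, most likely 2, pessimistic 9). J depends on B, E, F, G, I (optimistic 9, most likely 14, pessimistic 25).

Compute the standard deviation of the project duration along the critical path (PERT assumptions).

4.50 days

te_A = (1 + 4·6 + 11)/6 = 36/6 = 6; σ²_A = ((11−1)/6)² = 2.778
te_B = (6 + 4·8 + 22)/6 = 60/6 = 10; σ²_B = ((22−6)/6)² = 7.111
te_C = (11 + 4·13 + 15)/6 = 78/6 = 13; σ²_C = ((15−11)/6)² = 0.444
te_D = (9 + 4·10 + 23)/6 = 72/6 = 12; σ²_D = ((23−9)/6)² = 5.444
te_E = (1 + 4·2 + 3)/6 = 12/6 = 2; σ²_E = ((3−1)/6)² = 0.111
te_F = (5 + 4·6 + 13)/6 = 42/6 = 7; σ²_F = ((13−5)/6)² = 1.778
te_G = (11 + 4·14 + 29)/6 = 96/6 = 16; σ²_G = ((29−11)/6)² = 9.000
te_H = (2 + 4·3 + 16)/6 = 30/6 = 5; σ²_H = ((16−2)/6)² = 5.444
te_I = (1 + 4·2 + 9)/6 = 18/6 = 3; σ²_I = ((9−1)/6)² = 1.778
te_J = (9 + 4·14 + 25)/6 = 90/6 = 15; σ²_J = ((25−9)/6)² = 7.111

Forward pass:
ES_A = 0; EF_A = 6
ES_B = 0; EF_B = 10
ES_C = 0; EF_C = 13
ES_D = max(EF_A=6, EF_C=13) = 13; EF_D = 13+12 = 25
ES_E = max(EF_A=6, EF_B=10) = 10; EF_E = 10+2 = 12
ES_F = 10; EF_F = 10+7 = 17
ES_G = 13; EF_G = 13+16 = 29
ES_H = 25; EF_H = 25+5 = 30
ES_I = max(EF_A=6, EF_H=30) = 30; EF_I = 30+3 = 33
ES_J = max(EF_B=10, EF_E=12, EF_F=17, EF_G=29, EF_I=33) = 33; EF_J = 33+15 = 48
Expected project duration μ = 48 days. Critical path: C → D → H → I → J.

Variance along critical path = 0.444 + 5.444 + 5.444 + 1.778 + 7.111 = 20.222
σ = √20.222 = 4.497 days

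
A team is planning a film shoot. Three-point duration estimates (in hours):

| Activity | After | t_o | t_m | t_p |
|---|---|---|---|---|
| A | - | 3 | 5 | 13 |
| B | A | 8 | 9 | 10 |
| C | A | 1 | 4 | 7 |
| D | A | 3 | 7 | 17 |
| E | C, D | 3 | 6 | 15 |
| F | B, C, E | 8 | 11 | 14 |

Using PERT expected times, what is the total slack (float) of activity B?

te_A = (3 + 4·5 + 13)/6 = 36/6 = 6
te_B = (8 + 4·9 + 10)/6 = 54/6 = 9
te_C = (1 + 4·4 + 7)/6 = 24/6 = 4
te_D = (3 + 4·7 + 17)/6 = 48/6 = 8
te_E = (3 + 4·6 + 15)/6 = 42/6 = 7
te_F = (8 + 4·11 + 14)/6 = 66/6 = 11

Forward pass:
ES_A = 0; EF_A = 6
ES_B = 6; EF_B = 6+9 = 15
ES_C = 6; EF_C = 6+4 = 10
ES_D = 6; EF_D = 6+8 = 14
ES_E = max(EF_C=10, EF_D=14) = 14; EF_E = 14+7 = 21
ES_F = max(EF_B=15, EF_C=10, EF_E=21) = 21; EF_F = 21+11 = 32
Expected project duration μ = 32 hours. Critical path: A → D → E → F.

Backward pass:
LF_F = 32; LS_F = 32−11 = 21
LF_E = LS_F = 21; LS_E = 21−7 = 14
LF_D = LS_E = 14; LS_D = 14−8 = 6
LF_C = min(LS_E=14, LS_F=21) = 14; LS_C = 14−4 = 10
LF_B = LS_F = 21; LS_B = 21−9 = 12
LF_A = min(LS_B=12, LS_C=10, LS_D=6) = 6; LS_A = 6−6 = 0
Slack_B = LS_B − ES_B = 12 − 6 = 6

6 hours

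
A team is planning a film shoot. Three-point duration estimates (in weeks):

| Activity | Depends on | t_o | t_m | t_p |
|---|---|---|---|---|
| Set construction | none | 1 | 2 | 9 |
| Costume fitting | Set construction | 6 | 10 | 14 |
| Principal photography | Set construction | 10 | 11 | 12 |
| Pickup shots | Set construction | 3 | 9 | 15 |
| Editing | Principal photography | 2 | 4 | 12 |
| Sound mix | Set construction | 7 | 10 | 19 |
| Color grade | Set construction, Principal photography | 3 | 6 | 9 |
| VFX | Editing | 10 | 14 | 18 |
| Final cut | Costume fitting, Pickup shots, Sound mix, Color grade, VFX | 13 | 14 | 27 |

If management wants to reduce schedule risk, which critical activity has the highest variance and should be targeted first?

te_Set construction = (1 + 4·2 + 9)/6 = 18/6 = 3; σ²_Set construction = ((9−1)/6)² = 1.778
te_Costume fitting = (6 + 4·10 + 14)/6 = 60/6 = 10; σ²_Costume fitting = ((14−6)/6)² = 1.778
te_Principal photography = (10 + 4·11 + 12)/6 = 66/6 = 11; σ²_Principal photography = ((12−10)/6)² = 0.111
te_Pickup shots = (3 + 4·9 + 15)/6 = 54/6 = 9; σ²_Pickup shots = ((15−3)/6)² = 4.000
te_Editing = (2 + 4·4 + 12)/6 = 30/6 = 5; σ²_Editing = ((12−2)/6)² = 2.778
te_Sound mix = (7 + 4·10 + 19)/6 = 66/6 = 11; σ²_Sound mix = ((19−7)/6)² = 4.000
te_Color grade = (3 + 4·6 + 9)/6 = 36/6 = 6; σ²_Color grade = ((9−3)/6)² = 1.000
te_VFX = (10 + 4·14 + 18)/6 = 84/6 = 14; σ²_VFX = ((18−10)/6)² = 1.778
te_Final cut = (13 + 4·14 + 27)/6 = 96/6 = 16; σ²_Final cut = ((27−13)/6)² = 5.444

Forward pass:
ES_Set construction = 0; EF_Set construction = 3
ES_Costume fitting = 3; EF_Costume fitting = 3+10 = 13
ES_Principal photography = 3; EF_Principal photography = 3+11 = 14
ES_Pickup shots = 3; EF_Pickup shots = 3+9 = 12
ES_Editing = 14; EF_Editing = 14+5 = 19
ES_Sound mix = 3; EF_Sound mix = 3+11 = 14
ES_Color grade = max(EF_Set construction=3, EF_Principal photography=14) = 14; EF_Color grade = 14+6 = 20
ES_VFX = 19; EF_VFX = 19+14 = 33
ES_Final cut = max(EF_Costume fitting=13, EF_Pickup shots=12, EF_Sound mix=14, EF_Color grade=20, EF_VFX=33) = 33; EF_Final cut = 33+16 = 49
Expected project duration μ = 49 weeks. Critical path: Set construction → Principal photography → Editing → VFX → Final cut.

Variances on critical path: σ²_Set construction=1.778, σ²_Principal photography=0.111, σ²_Editing=2.778, σ²_VFX=1.778, σ²_Final cut=5.444.
Largest is σ²_Final cut = 5.444.

Final cut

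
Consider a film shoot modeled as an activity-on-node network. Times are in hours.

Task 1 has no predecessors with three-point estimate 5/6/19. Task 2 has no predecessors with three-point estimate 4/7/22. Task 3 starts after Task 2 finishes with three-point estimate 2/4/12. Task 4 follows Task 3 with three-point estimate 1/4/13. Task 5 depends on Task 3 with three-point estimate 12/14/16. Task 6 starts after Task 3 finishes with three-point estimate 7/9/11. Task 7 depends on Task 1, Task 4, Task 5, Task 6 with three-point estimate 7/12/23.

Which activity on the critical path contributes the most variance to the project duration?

te_Task 1 = (5 + 4·6 + 19)/6 = 48/6 = 8; σ²_Task 1 = ((19−5)/6)² = 5.444
te_Task 2 = (4 + 4·7 + 22)/6 = 54/6 = 9; σ²_Task 2 = ((22−4)/6)² = 9.000
te_Task 3 = (2 + 4·4 + 12)/6 = 30/6 = 5; σ²_Task 3 = ((12−2)/6)² = 2.778
te_Task 4 = (1 + 4·4 + 13)/6 = 30/6 = 5; σ²_Task 4 = ((13−1)/6)² = 4.000
te_Task 5 = (12 + 4·14 + 16)/6 = 84/6 = 14; σ²_Task 5 = ((16−12)/6)² = 0.444
te_Task 6 = (7 + 4·9 + 11)/6 = 54/6 = 9; σ²_Task 6 = ((11−7)/6)² = 0.444
te_Task 7 = (7 + 4·12 + 23)/6 = 78/6 = 13; σ²_Task 7 = ((23−7)/6)² = 7.111

Forward pass:
ES_Task 1 = 0; EF_Task 1 = 8
ES_Task 2 = 0; EF_Task 2 = 9
ES_Task 3 = 9; EF_Task 3 = 9+5 = 14
ES_Task 4 = 14; EF_Task 4 = 14+5 = 19
ES_Task 5 = 14; EF_Task 5 = 14+14 = 28
ES_Task 6 = 14; EF_Task 6 = 14+9 = 23
ES_Task 7 = max(EF_Task 1=8, EF_Task 4=19, EF_Task 5=28, EF_Task 6=23) = 28; EF_Task 7 = 28+13 = 41
Expected project duration μ = 41 hours. Critical path: Task 2 → Task 3 → Task 5 → Task 7.

Variances on critical path: σ²_Task 2=9.000, σ²_Task 3=2.778, σ²_Task 5=0.444, σ²_Task 7=7.111.
Largest is σ²_Task 2 = 9.000.

Task 2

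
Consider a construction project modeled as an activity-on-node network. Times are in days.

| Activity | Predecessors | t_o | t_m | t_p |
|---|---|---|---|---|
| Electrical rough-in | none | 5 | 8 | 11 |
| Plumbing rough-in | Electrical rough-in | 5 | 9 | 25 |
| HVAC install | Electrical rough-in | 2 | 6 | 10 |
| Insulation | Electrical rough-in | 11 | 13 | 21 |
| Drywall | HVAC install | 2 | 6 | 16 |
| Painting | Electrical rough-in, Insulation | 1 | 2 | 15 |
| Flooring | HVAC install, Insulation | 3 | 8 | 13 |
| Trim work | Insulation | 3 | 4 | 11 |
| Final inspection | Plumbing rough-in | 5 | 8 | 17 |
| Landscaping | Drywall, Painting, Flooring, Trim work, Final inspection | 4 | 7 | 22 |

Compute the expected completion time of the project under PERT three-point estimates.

te_Electrical rough-in = (5 + 4·8 + 11)/6 = 48/6 = 8
te_Plumbing rough-in = (5 + 4·9 + 25)/6 = 66/6 = 11
te_HVAC install = (2 + 4·6 + 10)/6 = 36/6 = 6
te_Insulation = (11 + 4·13 + 21)/6 = 84/6 = 14
te_Drywall = (2 + 4·6 + 16)/6 = 42/6 = 7
te_Painting = (1 + 4·2 + 15)/6 = 24/6 = 4
te_Flooring = (3 + 4·8 + 13)/6 = 48/6 = 8
te_Trim work = (3 + 4·4 + 11)/6 = 30/6 = 5
te_Final inspection = (5 + 4·8 + 17)/6 = 54/6 = 9
te_Landscaping = (4 + 4·7 + 22)/6 = 54/6 = 9

Forward pass:
ES_Electrical rough-in = 0; EF_Electrical rough-in = 8
ES_Plumbing rough-in = 8; EF_Plumbing rough-in = 8+11 = 19
ES_HVAC install = 8; EF_HVAC install = 8+6 = 14
ES_Insulation = 8; EF_Insulation = 8+14 = 22
ES_Drywall = 14; EF_Drywall = 14+7 = 21
ES_Painting = max(EF_Electrical rough-in=8, EF_Insulation=22) = 22; EF_Painting = 22+4 = 26
ES_Flooring = max(EF_HVAC install=14, EF_Insulation=22) = 22; EF_Flooring = 22+8 = 30
ES_Trim work = 22; EF_Trim work = 22+5 = 27
ES_Final inspection = 19; EF_Final inspection = 19+9 = 28
ES_Landscaping = max(EF_Drywall=21, EF_Painting=26, EF_Flooring=30, EF_Trim work=27, EF_Final inspection=28) = 30; EF_Landscaping = 30+9 = 39
Expected project duration μ = 39 days. Critical path: Electrical rough-in → Insulation → Flooring → Landscaping.

39 days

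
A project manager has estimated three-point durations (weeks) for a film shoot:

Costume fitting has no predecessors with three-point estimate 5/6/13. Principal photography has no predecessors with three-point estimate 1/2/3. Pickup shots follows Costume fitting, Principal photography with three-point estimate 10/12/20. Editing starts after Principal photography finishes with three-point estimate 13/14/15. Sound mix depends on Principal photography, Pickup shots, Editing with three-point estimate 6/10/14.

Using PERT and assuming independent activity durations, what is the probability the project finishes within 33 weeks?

0.883

te_Costume fitting = (5 + 4·6 + 13)/6 = 42/6 = 7; σ²_Costume fitting = ((13−5)/6)² = 1.778
te_Principal photography = (1 + 4·2 + 3)/6 = 12/6 = 2; σ²_Principal photography = ((3−1)/6)² = 0.111
te_Pickup shots = (10 + 4·12 + 20)/6 = 78/6 = 13; σ²_Pickup shots = ((20−10)/6)² = 2.778
te_Editing = (13 + 4·14 + 15)/6 = 84/6 = 14; σ²_Editing = ((15−13)/6)² = 0.111
te_Sound mix = (6 + 4·10 + 14)/6 = 60/6 = 10; σ²_Sound mix = ((14−6)/6)² = 1.778

Forward pass:
ES_Costume fitting = 0; EF_Costume fitting = 7
ES_Principal photography = 0; EF_Principal photography = 2
ES_Pickup shots = max(EF_Costume fitting=7, EF_Principal photography=2) = 7; EF_Pickup shots = 7+13 = 20
ES_Editing = 2; EF_Editing = 2+14 = 16
ES_Sound mix = max(EF_Principal photography=2, EF_Pickup shots=20, EF_Editing=16) = 20; EF_Sound mix = 20+10 = 30
Expected project duration μ = 30 weeks. Critical path: Costume fitting → Pickup shots → Sound mix.

Variance along critical path = 1.778 + 2.778 + 1.778 = 6.333; σ = √6.333 = 2.517 weeks.
Z = (33 − 30) / 2.517 = 1.192
P(T ≤ 33) = Φ(1.192) ≈ 0.883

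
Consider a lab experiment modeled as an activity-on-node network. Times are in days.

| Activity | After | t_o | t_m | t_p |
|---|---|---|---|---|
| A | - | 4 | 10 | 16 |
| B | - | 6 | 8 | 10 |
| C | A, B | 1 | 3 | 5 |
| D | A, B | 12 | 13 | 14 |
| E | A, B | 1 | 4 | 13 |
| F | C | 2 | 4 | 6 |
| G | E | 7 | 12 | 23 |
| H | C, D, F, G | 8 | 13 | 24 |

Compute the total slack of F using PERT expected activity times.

11 days

te_A = (4 + 4·10 + 16)/6 = 60/6 = 10
te_B = (6 + 4·8 + 10)/6 = 48/6 = 8
te_C = (1 + 4·3 + 5)/6 = 18/6 = 3
te_D = (12 + 4·13 + 14)/6 = 78/6 = 13
te_E = (1 + 4·4 + 13)/6 = 30/6 = 5
te_F = (2 + 4·4 + 6)/6 = 24/6 = 4
te_G = (7 + 4·12 + 23)/6 = 78/6 = 13
te_H = (8 + 4·13 + 24)/6 = 84/6 = 14

Forward pass:
ES_A = 0; EF_A = 10
ES_B = 0; EF_B = 8
ES_C = max(EF_A=10, EF_B=8) = 10; EF_C = 10+3 = 13
ES_D = max(EF_A=10, EF_B=8) = 10; EF_D = 10+13 = 23
ES_E = max(EF_A=10, EF_B=8) = 10; EF_E = 10+5 = 15
ES_F = 13; EF_F = 13+4 = 17
ES_G = 15; EF_G = 15+13 = 28
ES_H = max(EF_C=13, EF_D=23, EF_F=17, EF_G=28) = 28; EF_H = 28+14 = 42
Expected project duration μ = 42 days. Critical path: A → E → G → H.

Backward pass:
LF_H = 42; LS_H = 42−14 = 28
LF_G = LS_H = 28; LS_G = 28−13 = 15
LF_F = LS_H = 28; LS_F = 28−4 = 24
LF_E = LS_G = 15; LS_E = 15−5 = 10
LF_D = LS_H = 28; LS_D = 28−13 = 15
LF_C = min(LS_F=24, LS_H=28) = 24; LS_C = 24−3 = 21
LF_B = min(LS_C=21, LS_D=15, LS_E=10) = 10; LS_B = 10−8 = 2
LF_A = min(LS_C=21, LS_D=15, LS_E=10) = 10; LS_A = 10−10 = 0
Slack_F = LS_F − ES_F = 24 − 13 = 11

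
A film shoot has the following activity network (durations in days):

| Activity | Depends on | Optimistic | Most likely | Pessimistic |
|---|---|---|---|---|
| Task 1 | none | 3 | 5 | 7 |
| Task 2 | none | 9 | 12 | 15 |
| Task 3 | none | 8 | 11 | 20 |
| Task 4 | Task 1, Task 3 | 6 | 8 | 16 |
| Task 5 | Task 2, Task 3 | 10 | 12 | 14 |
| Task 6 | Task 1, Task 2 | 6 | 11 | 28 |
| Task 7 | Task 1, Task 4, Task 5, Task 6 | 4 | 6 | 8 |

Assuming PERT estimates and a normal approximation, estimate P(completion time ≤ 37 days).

te_Task 1 = (3 + 4·5 + 7)/6 = 30/6 = 5; σ²_Task 1 = ((7−3)/6)² = 0.444
te_Task 2 = (9 + 4·12 + 15)/6 = 72/6 = 12; σ²_Task 2 = ((15−9)/6)² = 1.000
te_Task 3 = (8 + 4·11 + 20)/6 = 72/6 = 12; σ²_Task 3 = ((20−8)/6)² = 4.000
te_Task 4 = (6 + 4·8 + 16)/6 = 54/6 = 9; σ²_Task 4 = ((16−6)/6)² = 2.778
te_Task 5 = (10 + 4·12 + 14)/6 = 72/6 = 12; σ²_Task 5 = ((14−10)/6)² = 0.444
te_Task 6 = (6 + 4·11 + 28)/6 = 78/6 = 13; σ²_Task 6 = ((28−6)/6)² = 13.444
te_Task 7 = (4 + 4·6 + 8)/6 = 36/6 = 6; σ²_Task 7 = ((8−4)/6)² = 0.444

Forward pass:
ES_Task 1 = 0; EF_Task 1 = 5
ES_Task 2 = 0; EF_Task 2 = 12
ES_Task 3 = 0; EF_Task 3 = 12
ES_Task 4 = max(EF_Task 1=5, EF_Task 3=12) = 12; EF_Task 4 = 12+9 = 21
ES_Task 5 = max(EF_Task 2=12, EF_Task 3=12) = 12; EF_Task 5 = 12+12 = 24
ES_Task 6 = max(EF_Task 1=5, EF_Task 2=12) = 12; EF_Task 6 = 12+13 = 25
ES_Task 7 = max(EF_Task 1=5, EF_Task 4=21, EF_Task 5=24, EF_Task 6=25) = 25; EF_Task 7 = 25+6 = 31
Expected project duration μ = 31 days. Critical path: Task 2 → Task 6 → Task 7.

Variance along critical path = 1.000 + 13.444 + 0.444 = 14.889; σ = √14.889 = 3.859 days.
Z = (37 − 31) / 3.859 = 1.555
P(T ≤ 37) = Φ(1.555) ≈ 0.940

0.940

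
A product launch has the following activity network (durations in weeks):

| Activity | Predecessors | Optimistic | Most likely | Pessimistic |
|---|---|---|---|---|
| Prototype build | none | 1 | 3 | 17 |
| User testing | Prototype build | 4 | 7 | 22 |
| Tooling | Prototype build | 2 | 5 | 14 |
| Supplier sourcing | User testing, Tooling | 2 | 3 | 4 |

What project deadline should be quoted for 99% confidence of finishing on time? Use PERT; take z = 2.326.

te_Prototype build = (1 + 4·3 + 17)/6 = 30/6 = 5; σ²_Prototype build = ((17−1)/6)² = 7.111
te_User testing = (4 + 4·7 + 22)/6 = 54/6 = 9; σ²_User testing = ((22−4)/6)² = 9.000
te_Tooling = (2 + 4·5 + 14)/6 = 36/6 = 6; σ²_Tooling = ((14−2)/6)² = 4.000
te_Supplier sourcing = (2 + 4·3 + 4)/6 = 18/6 = 3; σ²_Supplier sourcing = ((4−2)/6)² = 0.111

Forward pass:
ES_Prototype build = 0; EF_Prototype build = 5
ES_User testing = 5; EF_User testing = 5+9 = 14
ES_Tooling = 5; EF_Tooling = 5+6 = 11
ES_Supplier sourcing = max(EF_User testing=14, EF_Tooling=11) = 14; EF_Supplier sourcing = 14+3 = 17
Expected project duration μ = 17 weeks. Critical path: Prototype build → User testing → Supplier sourcing.

Variance along critical path = 7.111 + 9.000 + 0.111 = 16.222; σ = 4.028 weeks.
D = μ + z·σ = 17 + 2.326·4.028 = 26.4 weeks

26.4 weeks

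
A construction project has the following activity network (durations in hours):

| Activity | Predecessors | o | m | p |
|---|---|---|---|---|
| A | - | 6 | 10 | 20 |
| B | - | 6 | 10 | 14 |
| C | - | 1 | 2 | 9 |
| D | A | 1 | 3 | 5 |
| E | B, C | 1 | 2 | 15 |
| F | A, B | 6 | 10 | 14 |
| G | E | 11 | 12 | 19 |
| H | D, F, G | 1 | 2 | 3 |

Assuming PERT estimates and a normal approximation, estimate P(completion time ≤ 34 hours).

te_A = (6 + 4·10 + 20)/6 = 66/6 = 11; σ²_A = ((20−6)/6)² = 5.444
te_B = (6 + 4·10 + 14)/6 = 60/6 = 10; σ²_B = ((14−6)/6)² = 1.778
te_C = (1 + 4·2 + 9)/6 = 18/6 = 3; σ²_C = ((9−1)/6)² = 1.778
te_D = (1 + 4·3 + 5)/6 = 18/6 = 3; σ²_D = ((5−1)/6)² = 0.444
te_E = (1 + 4·2 + 15)/6 = 24/6 = 4; σ²_E = ((15−1)/6)² = 5.444
te_F = (6 + 4·10 + 14)/6 = 60/6 = 10; σ²_F = ((14−6)/6)² = 1.778
te_G = (11 + 4·12 + 19)/6 = 78/6 = 13; σ²_G = ((19−11)/6)² = 1.778
te_H = (1 + 4·2 + 3)/6 = 12/6 = 2; σ²_H = ((3−1)/6)² = 0.111

Forward pass:
ES_A = 0; EF_A = 11
ES_B = 0; EF_B = 10
ES_C = 0; EF_C = 3
ES_D = 11; EF_D = 11+3 = 14
ES_E = max(EF_B=10, EF_C=3) = 10; EF_E = 10+4 = 14
ES_F = max(EF_A=11, EF_B=10) = 11; EF_F = 11+10 = 21
ES_G = 14; EF_G = 14+13 = 27
ES_H = max(EF_D=14, EF_F=21, EF_G=27) = 27; EF_H = 27+2 = 29
Expected project duration μ = 29 hours. Critical path: B → E → G → H.

Variance along critical path = 1.778 + 5.444 + 1.778 + 0.111 = 9.111; σ = √9.111 = 3.018 hours.
Z = (34 − 29) / 3.018 = 1.656
P(T ≤ 34) = Φ(1.656) ≈ 0.951

0.951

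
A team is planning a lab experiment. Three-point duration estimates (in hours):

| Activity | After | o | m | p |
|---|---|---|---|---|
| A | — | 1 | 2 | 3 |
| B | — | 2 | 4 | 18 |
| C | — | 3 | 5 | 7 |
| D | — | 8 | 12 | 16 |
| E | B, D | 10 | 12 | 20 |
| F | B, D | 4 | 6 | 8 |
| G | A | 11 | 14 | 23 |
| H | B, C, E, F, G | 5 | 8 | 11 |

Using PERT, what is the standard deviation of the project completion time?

2.36 hours

te_A = (1 + 4·2 + 3)/6 = 12/6 = 2; σ²_A = ((3−1)/6)² = 0.111
te_B = (2 + 4·4 + 18)/6 = 36/6 = 6; σ²_B = ((18−2)/6)² = 7.111
te_C = (3 + 4·5 + 7)/6 = 30/6 = 5; σ²_C = ((7−3)/6)² = 0.444
te_D = (8 + 4·12 + 16)/6 = 72/6 = 12; σ²_D = ((16−8)/6)² = 1.778
te_E = (10 + 4·12 + 20)/6 = 78/6 = 13; σ²_E = ((20−10)/6)² = 2.778
te_F = (4 + 4·6 + 8)/6 = 36/6 = 6; σ²_F = ((8−4)/6)² = 0.444
te_G = (11 + 4·14 + 23)/6 = 90/6 = 15; σ²_G = ((23−11)/6)² = 4.000
te_H = (5 + 4·8 + 11)/6 = 48/6 = 8; σ²_H = ((11−5)/6)² = 1.000

Forward pass:
ES_A = 0; EF_A = 2
ES_B = 0; EF_B = 6
ES_C = 0; EF_C = 5
ES_D = 0; EF_D = 12
ES_E = max(EF_B=6, EF_D=12) = 12; EF_E = 12+13 = 25
ES_F = max(EF_B=6, EF_D=12) = 12; EF_F = 12+6 = 18
ES_G = 2; EF_G = 2+15 = 17
ES_H = max(EF_B=6, EF_C=5, EF_E=25, EF_F=18, EF_G=17) = 25; EF_H = 25+8 = 33
Expected project duration μ = 33 hours. Critical path: D → E → H.

Variance along critical path = 1.778 + 2.778 + 1.000 = 5.556
σ = √5.556 = 2.357 hours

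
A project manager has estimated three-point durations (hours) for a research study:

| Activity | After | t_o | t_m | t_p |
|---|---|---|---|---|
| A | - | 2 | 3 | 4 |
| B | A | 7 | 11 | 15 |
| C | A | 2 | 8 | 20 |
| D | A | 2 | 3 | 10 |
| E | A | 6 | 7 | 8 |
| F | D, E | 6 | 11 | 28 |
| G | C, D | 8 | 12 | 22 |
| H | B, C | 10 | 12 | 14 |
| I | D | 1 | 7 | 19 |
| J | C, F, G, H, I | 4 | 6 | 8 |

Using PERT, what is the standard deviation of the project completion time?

1.67 hours

te_A = (2 + 4·3 + 4)/6 = 18/6 = 3; σ²_A = ((4−2)/6)² = 0.111
te_B = (7 + 4·11 + 15)/6 = 66/6 = 11; σ²_B = ((15−7)/6)² = 1.778
te_C = (2 + 4·8 + 20)/6 = 54/6 = 9; σ²_C = ((20−2)/6)² = 9.000
te_D = (2 + 4·3 + 10)/6 = 24/6 = 4; σ²_D = ((10−2)/6)² = 1.778
te_E = (6 + 4·7 + 8)/6 = 42/6 = 7; σ²_E = ((8−6)/6)² = 0.111
te_F = (6 + 4·11 + 28)/6 = 78/6 = 13; σ²_F = ((28−6)/6)² = 13.444
te_G = (8 + 4·12 + 22)/6 = 78/6 = 13; σ²_G = ((22−8)/6)² = 5.444
te_H = (10 + 4·12 + 14)/6 = 72/6 = 12; σ²_H = ((14−10)/6)² = 0.444
te_I = (1 + 4·7 + 19)/6 = 48/6 = 8; σ²_I = ((19−1)/6)² = 9.000
te_J = (4 + 4·6 + 8)/6 = 36/6 = 6; σ²_J = ((8−4)/6)² = 0.444

Forward pass:
ES_A = 0; EF_A = 3
ES_B = 3; EF_B = 3+11 = 14
ES_C = 3; EF_C = 3+9 = 12
ES_D = 3; EF_D = 3+4 = 7
ES_E = 3; EF_E = 3+7 = 10
ES_F = max(EF_D=7, EF_E=10) = 10; EF_F = 10+13 = 23
ES_G = max(EF_C=12, EF_D=7) = 12; EF_G = 12+13 = 25
ES_H = max(EF_B=14, EF_C=12) = 14; EF_H = 14+12 = 26
ES_I = 7; EF_I = 7+8 = 15
ES_J = max(EF_C=12, EF_F=23, EF_G=25, EF_H=26, EF_I=15) = 26; EF_J = 26+6 = 32
Expected project duration μ = 32 hours. Critical path: A → B → H → J.

Variance along critical path = 0.111 + 1.778 + 0.444 + 0.444 = 2.778
σ = √2.778 = 1.667 hours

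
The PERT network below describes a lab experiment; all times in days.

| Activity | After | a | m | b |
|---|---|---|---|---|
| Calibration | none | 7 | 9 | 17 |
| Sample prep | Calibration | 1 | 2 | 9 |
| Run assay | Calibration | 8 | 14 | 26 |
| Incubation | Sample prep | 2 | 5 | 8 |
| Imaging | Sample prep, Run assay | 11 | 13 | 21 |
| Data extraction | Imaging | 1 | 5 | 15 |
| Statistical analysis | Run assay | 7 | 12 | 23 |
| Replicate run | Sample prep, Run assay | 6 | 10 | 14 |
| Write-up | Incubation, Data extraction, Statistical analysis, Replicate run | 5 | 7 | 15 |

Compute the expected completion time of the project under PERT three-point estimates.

te_Calibration = (7 + 4·9 + 17)/6 = 60/6 = 10
te_Sample prep = (1 + 4·2 + 9)/6 = 18/6 = 3
te_Run assay = (8 + 4·14 + 26)/6 = 90/6 = 15
te_Incubation = (2 + 4·5 + 8)/6 = 30/6 = 5
te_Imaging = (11 + 4·13 + 21)/6 = 84/6 = 14
te_Data extraction = (1 + 4·5 + 15)/6 = 36/6 = 6
te_Statistical analysis = (7 + 4·12 + 23)/6 = 78/6 = 13
te_Replicate run = (6 + 4·10 + 14)/6 = 60/6 = 10
te_Write-up = (5 + 4·7 + 15)/6 = 48/6 = 8

Forward pass:
ES_Calibration = 0; EF_Calibration = 10
ES_Sample prep = 10; EF_Sample prep = 10+3 = 13
ES_Run assay = 10; EF_Run assay = 10+15 = 25
ES_Incubation = 13; EF_Incubation = 13+5 = 18
ES_Imaging = max(EF_Sample prep=13, EF_Run assay=25) = 25; EF_Imaging = 25+14 = 39
ES_Data extraction = 39; EF_Data extraction = 39+6 = 45
ES_Statistical analysis = 25; EF_Statistical analysis = 25+13 = 38
ES_Replicate run = max(EF_Sample prep=13, EF_Run assay=25) = 25; EF_Replicate run = 25+10 = 35
ES_Write-up = max(EF_Incubation=18, EF_Data extraction=45, EF_Statistical analysis=38, EF_Replicate run=35) = 45; EF_Write-up = 45+8 = 53
Expected project duration μ = 53 days. Critical path: Calibration → Run assay → Imaging → Data extraction → Write-up.

53 days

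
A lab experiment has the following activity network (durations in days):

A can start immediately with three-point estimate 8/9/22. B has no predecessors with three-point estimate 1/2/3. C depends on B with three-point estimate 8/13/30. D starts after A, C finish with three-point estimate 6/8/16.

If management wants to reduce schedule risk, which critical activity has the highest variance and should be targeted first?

C

te_A = (8 + 4·9 + 22)/6 = 66/6 = 11; σ²_A = ((22−8)/6)² = 5.444
te_B = (1 + 4·2 + 3)/6 = 12/6 = 2; σ²_B = ((3−1)/6)² = 0.111
te_C = (8 + 4·13 + 30)/6 = 90/6 = 15; σ²_C = ((30−8)/6)² = 13.444
te_D = (6 + 4·8 + 16)/6 = 54/6 = 9; σ²_D = ((16−6)/6)² = 2.778

Forward pass:
ES_A = 0; EF_A = 11
ES_B = 0; EF_B = 2
ES_C = 2; EF_C = 2+15 = 17
ES_D = max(EF_A=11, EF_C=17) = 17; EF_D = 17+9 = 26
Expected project duration μ = 26 days. Critical path: B → C → D.

Variances on critical path: σ²_B=0.111, σ²_C=13.444, σ²_D=2.778.
Largest is σ²_C = 13.444.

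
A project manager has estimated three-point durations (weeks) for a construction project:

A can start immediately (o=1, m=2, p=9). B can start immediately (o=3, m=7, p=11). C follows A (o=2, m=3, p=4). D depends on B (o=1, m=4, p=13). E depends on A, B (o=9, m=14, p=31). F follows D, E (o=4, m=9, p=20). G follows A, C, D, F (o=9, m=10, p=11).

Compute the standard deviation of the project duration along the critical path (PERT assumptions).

4.74 weeks

te_A = (1 + 4·2 + 9)/6 = 18/6 = 3; σ²_A = ((9−1)/6)² = 1.778
te_B = (3 + 4·7 + 11)/6 = 42/6 = 7; σ²_B = ((11−3)/6)² = 1.778
te_C = (2 + 4·3 + 4)/6 = 18/6 = 3; σ²_C = ((4−2)/6)² = 0.111
te_D = (1 + 4·4 + 13)/6 = 30/6 = 5; σ²_D = ((13−1)/6)² = 4.000
te_E = (9 + 4·14 + 31)/6 = 96/6 = 16; σ²_E = ((31−9)/6)² = 13.444
te_F = (4 + 4·9 + 20)/6 = 60/6 = 10; σ²_F = ((20−4)/6)² = 7.111
te_G = (9 + 4·10 + 11)/6 = 60/6 = 10; σ²_G = ((11−9)/6)² = 0.111

Forward pass:
ES_A = 0; EF_A = 3
ES_B = 0; EF_B = 7
ES_C = 3; EF_C = 3+3 = 6
ES_D = 7; EF_D = 7+5 = 12
ES_E = max(EF_A=3, EF_B=7) = 7; EF_E = 7+16 = 23
ES_F = max(EF_D=12, EF_E=23) = 23; EF_F = 23+10 = 33
ES_G = max(EF_A=3, EF_C=6, EF_D=12, EF_F=33) = 33; EF_G = 33+10 = 43
Expected project duration μ = 43 weeks. Critical path: B → E → F → G.

Variance along critical path = 1.778 + 13.444 + 7.111 + 0.111 = 22.444
σ = √22.444 = 4.738 weeks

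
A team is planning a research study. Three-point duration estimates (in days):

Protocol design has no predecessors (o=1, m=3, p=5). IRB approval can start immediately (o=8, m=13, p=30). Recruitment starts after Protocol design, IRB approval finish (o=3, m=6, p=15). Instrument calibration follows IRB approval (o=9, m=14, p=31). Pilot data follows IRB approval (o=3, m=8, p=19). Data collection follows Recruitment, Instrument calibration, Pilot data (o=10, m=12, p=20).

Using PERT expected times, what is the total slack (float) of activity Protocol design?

21 days

te_Protocol design = (1 + 4·3 + 5)/6 = 18/6 = 3
te_IRB approval = (8 + 4·13 + 30)/6 = 90/6 = 15
te_Recruitment = (3 + 4·6 + 15)/6 = 42/6 = 7
te_Instrument calibration = (9 + 4·14 + 31)/6 = 96/6 = 16
te_Pilot data = (3 + 4·8 + 19)/6 = 54/6 = 9
te_Data collection = (10 + 4·12 + 20)/6 = 78/6 = 13

Forward pass:
ES_Protocol design = 0; EF_Protocol design = 3
ES_IRB approval = 0; EF_IRB approval = 15
ES_Recruitment = max(EF_Protocol design=3, EF_IRB approval=15) = 15; EF_Recruitment = 15+7 = 22
ES_Instrument calibration = 15; EF_Instrument calibration = 15+16 = 31
ES_Pilot data = 15; EF_Pilot data = 15+9 = 24
ES_Data collection = max(EF_Recruitment=22, EF_Instrument calibration=31, EF_Pilot data=24) = 31; EF_Data collection = 31+13 = 44
Expected project duration μ = 44 days. Critical path: IRB approval → Instrument calibration → Data collection.

Backward pass:
LF_Data collection = 44; LS_Data collection = 44−13 = 31
LF_Pilot data = LS_Data collection = 31; LS_Pilot data = 31−9 = 22
LF_Instrument calibration = LS_Data collection = 31; LS_Instrument calibration = 31−16 = 15
LF_Recruitment = LS_Data collection = 31; LS_Recruitment = 31−7 = 24
LF_IRB approval = min(LS_Recruitment=24, LS_Instrument calibration=15, LS_Pilot data=22) = 15; LS_IRB approval = 15−15 = 0
LF_Protocol design = LS_Recruitment = 24; LS_Protocol design = 24−3 = 21
Slack_Protocol design = LS_Protocol design − ES_Protocol design = 21 − 0 = 21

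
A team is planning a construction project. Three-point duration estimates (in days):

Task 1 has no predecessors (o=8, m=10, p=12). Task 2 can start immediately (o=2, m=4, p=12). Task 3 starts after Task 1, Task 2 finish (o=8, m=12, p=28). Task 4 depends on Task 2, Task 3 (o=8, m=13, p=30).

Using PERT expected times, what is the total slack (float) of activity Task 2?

5 days

te_Task 1 = (8 + 4·10 + 12)/6 = 60/6 = 10
te_Task 2 = (2 + 4·4 + 12)/6 = 30/6 = 5
te_Task 3 = (8 + 4·12 + 28)/6 = 84/6 = 14
te_Task 4 = (8 + 4·13 + 30)/6 = 90/6 = 15

Forward pass:
ES_Task 1 = 0; EF_Task 1 = 10
ES_Task 2 = 0; EF_Task 2 = 5
ES_Task 3 = max(EF_Task 1=10, EF_Task 2=5) = 10; EF_Task 3 = 10+14 = 24
ES_Task 4 = max(EF_Task 2=5, EF_Task 3=24) = 24; EF_Task 4 = 24+15 = 39
Expected project duration μ = 39 days. Critical path: Task 1 → Task 3 → Task 4.

Backward pass:
LF_Task 4 = 39; LS_Task 4 = 39−15 = 24
LF_Task 3 = LS_Task 4 = 24; LS_Task 3 = 24−14 = 10
LF_Task 2 = min(LS_Task 3=10, LS_Task 4=24) = 10; LS_Task 2 = 10−5 = 5
LF_Task 1 = LS_Task 3 = 10; LS_Task 1 = 10−10 = 0
Slack_Task 2 = LS_Task 2 − ES_Task 2 = 5 − 0 = 5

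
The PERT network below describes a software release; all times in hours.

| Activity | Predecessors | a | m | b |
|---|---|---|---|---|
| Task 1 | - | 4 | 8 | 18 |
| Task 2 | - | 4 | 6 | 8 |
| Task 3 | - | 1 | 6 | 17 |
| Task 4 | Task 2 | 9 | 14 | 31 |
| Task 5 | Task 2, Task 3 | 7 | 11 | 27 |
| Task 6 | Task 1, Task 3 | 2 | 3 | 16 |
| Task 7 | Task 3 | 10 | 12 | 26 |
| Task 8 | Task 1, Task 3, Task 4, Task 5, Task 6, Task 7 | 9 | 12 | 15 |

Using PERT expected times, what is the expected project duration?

te_Task 1 = (4 + 4·8 + 18)/6 = 54/6 = 9
te_Task 2 = (4 + 4·6 + 8)/6 = 36/6 = 6
te_Task 3 = (1 + 4·6 + 17)/6 = 42/6 = 7
te_Task 4 = (9 + 4·14 + 31)/6 = 96/6 = 16
te_Task 5 = (7 + 4·11 + 27)/6 = 78/6 = 13
te_Task 6 = (2 + 4·3 + 16)/6 = 30/6 = 5
te_Task 7 = (10 + 4·12 + 26)/6 = 84/6 = 14
te_Task 8 = (9 + 4·12 + 15)/6 = 72/6 = 12

Forward pass:
ES_Task 1 = 0; EF_Task 1 = 9
ES_Task 2 = 0; EF_Task 2 = 6
ES_Task 3 = 0; EF_Task 3 = 7
ES_Task 4 = 6; EF_Task 4 = 6+16 = 22
ES_Task 5 = max(EF_Task 2=6, EF_Task 3=7) = 7; EF_Task 5 = 7+13 = 20
ES_Task 6 = max(EF_Task 1=9, EF_Task 3=7) = 9; EF_Task 6 = 9+5 = 14
ES_Task 7 = 7; EF_Task 7 = 7+14 = 21
ES_Task 8 = max(EF_Task 1=9, EF_Task 3=7, EF_Task 4=22, EF_Task 5=20, EF_Task 6=14, EF_Task 7=21) = 22; EF_Task 8 = 22+12 = 34
Expected project duration μ = 34 hours. Critical path: Task 2 → Task 4 → Task 8.

34 hours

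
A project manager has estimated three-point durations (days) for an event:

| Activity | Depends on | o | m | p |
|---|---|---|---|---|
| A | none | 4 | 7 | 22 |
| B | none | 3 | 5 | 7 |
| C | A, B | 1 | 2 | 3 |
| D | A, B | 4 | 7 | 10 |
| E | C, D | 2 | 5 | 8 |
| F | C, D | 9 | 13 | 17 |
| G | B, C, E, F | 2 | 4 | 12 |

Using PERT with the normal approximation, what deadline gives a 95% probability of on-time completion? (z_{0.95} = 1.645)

40.3 days

te_A = (4 + 4·7 + 22)/6 = 54/6 = 9; σ²_A = ((22−4)/6)² = 9.000
te_B = (3 + 4·5 + 7)/6 = 30/6 = 5; σ²_B = ((7−3)/6)² = 0.444
te_C = (1 + 4·2 + 3)/6 = 12/6 = 2; σ²_C = ((3−1)/6)² = 0.111
te_D = (4 + 4·7 + 10)/6 = 42/6 = 7; σ²_D = ((10−4)/6)² = 1.000
te_E = (2 + 4·5 + 8)/6 = 30/6 = 5; σ²_E = ((8−2)/6)² = 1.000
te_F = (9 + 4·13 + 17)/6 = 78/6 = 13; σ²_F = ((17−9)/6)² = 1.778
te_G = (2 + 4·4 + 12)/6 = 30/6 = 5; σ²_G = ((12−2)/6)² = 2.778

Forward pass:
ES_A = 0; EF_A = 9
ES_B = 0; EF_B = 5
ES_C = max(EF_A=9, EF_B=5) = 9; EF_C = 9+2 = 11
ES_D = max(EF_A=9, EF_B=5) = 9; EF_D = 9+7 = 16
ES_E = max(EF_C=11, EF_D=16) = 16; EF_E = 16+5 = 21
ES_F = max(EF_C=11, EF_D=16) = 16; EF_F = 16+13 = 29
ES_G = max(EF_B=5, EF_C=11, EF_E=21, EF_F=29) = 29; EF_G = 29+5 = 34
Expected project duration μ = 34 days. Critical path: A → D → F → G.

Variance along critical path = 9.000 + 1.000 + 1.778 + 2.778 = 14.556; σ = 3.815 days.
D = μ + z·σ = 34 + 1.645·3.815 = 40.3 days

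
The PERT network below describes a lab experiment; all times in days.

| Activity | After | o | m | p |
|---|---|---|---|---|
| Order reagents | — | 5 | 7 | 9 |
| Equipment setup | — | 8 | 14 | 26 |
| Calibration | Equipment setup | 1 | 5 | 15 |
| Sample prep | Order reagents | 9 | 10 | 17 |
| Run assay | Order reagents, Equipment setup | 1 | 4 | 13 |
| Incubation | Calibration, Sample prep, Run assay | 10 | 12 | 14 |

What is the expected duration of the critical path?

33 days

te_Order reagents = (5 + 4·7 + 9)/6 = 42/6 = 7
te_Equipment setup = (8 + 4·14 + 26)/6 = 90/6 = 15
te_Calibration = (1 + 4·5 + 15)/6 = 36/6 = 6
te_Sample prep = (9 + 4·10 + 17)/6 = 66/6 = 11
te_Run assay = (1 + 4·4 + 13)/6 = 30/6 = 5
te_Incubation = (10 + 4·12 + 14)/6 = 72/6 = 12

Forward pass:
ES_Order reagents = 0; EF_Order reagents = 7
ES_Equipment setup = 0; EF_Equipment setup = 15
ES_Calibration = 15; EF_Calibration = 15+6 = 21
ES_Sample prep = 7; EF_Sample prep = 7+11 = 18
ES_Run assay = max(EF_Order reagents=7, EF_Equipment setup=15) = 15; EF_Run assay = 15+5 = 20
ES_Incubation = max(EF_Calibration=21, EF_Sample prep=18, EF_Run assay=20) = 21; EF_Incubation = 21+12 = 33
Expected project duration μ = 33 days. Critical path: Equipment setup → Calibration → Incubation.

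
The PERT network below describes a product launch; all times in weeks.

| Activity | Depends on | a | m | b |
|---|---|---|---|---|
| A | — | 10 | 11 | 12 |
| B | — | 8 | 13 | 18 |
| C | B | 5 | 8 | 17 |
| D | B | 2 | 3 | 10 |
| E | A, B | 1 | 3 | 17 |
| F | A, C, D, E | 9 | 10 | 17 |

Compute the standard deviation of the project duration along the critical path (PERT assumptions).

te_A = (10 + 4·11 + 12)/6 = 66/6 = 11; σ²_A = ((12−10)/6)² = 0.111
te_B = (8 + 4·13 + 18)/6 = 78/6 = 13; σ²_B = ((18−8)/6)² = 2.778
te_C = (5 + 4·8 + 17)/6 = 54/6 = 9; σ²_C = ((17−5)/6)² = 4.000
te_D = (2 + 4·3 + 10)/6 = 24/6 = 4; σ²_D = ((10−2)/6)² = 1.778
te_E = (1 + 4·3 + 17)/6 = 30/6 = 5; σ²_E = ((17−1)/6)² = 7.111
te_F = (9 + 4·10 + 17)/6 = 66/6 = 11; σ²_F = ((17−9)/6)² = 1.778

Forward pass:
ES_A = 0; EF_A = 11
ES_B = 0; EF_B = 13
ES_C = 13; EF_C = 13+9 = 22
ES_D = 13; EF_D = 13+4 = 17
ES_E = max(EF_A=11, EF_B=13) = 13; EF_E = 13+5 = 18
ES_F = max(EF_A=11, EF_C=22, EF_D=17, EF_E=18) = 22; EF_F = 22+11 = 33
Expected project duration μ = 33 weeks. Critical path: B → C → F.

Variance along critical path = 2.778 + 4.000 + 1.778 = 8.556
σ = √8.556 = 2.925 weeks

2.92 weeks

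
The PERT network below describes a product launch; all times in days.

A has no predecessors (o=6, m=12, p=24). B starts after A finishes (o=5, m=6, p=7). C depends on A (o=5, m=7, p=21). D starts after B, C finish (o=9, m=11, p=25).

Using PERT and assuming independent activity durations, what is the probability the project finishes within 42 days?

0.927

te_A = (6 + 4·12 + 24)/6 = 78/6 = 13; σ²_A = ((24−6)/6)² = 9.000
te_B = (5 + 4·6 + 7)/6 = 36/6 = 6; σ²_B = ((7−5)/6)² = 0.111
te_C = (5 + 4·7 + 21)/6 = 54/6 = 9; σ²_C = ((21−5)/6)² = 7.111
te_D = (9 + 4·11 + 25)/6 = 78/6 = 13; σ²_D = ((25−9)/6)² = 7.111

Forward pass:
ES_A = 0; EF_A = 13
ES_B = 13; EF_B = 13+6 = 19
ES_C = 13; EF_C = 13+9 = 22
ES_D = max(EF_B=19, EF_C=22) = 22; EF_D = 22+13 = 35
Expected project duration μ = 35 days. Critical path: A → C → D.

Variance along critical path = 9.000 + 7.111 + 7.111 = 23.222; σ = √23.222 = 4.819 days.
Z = (42 − 35) / 4.819 = 1.453
P(T ≤ 42) = Φ(1.453) ≈ 0.927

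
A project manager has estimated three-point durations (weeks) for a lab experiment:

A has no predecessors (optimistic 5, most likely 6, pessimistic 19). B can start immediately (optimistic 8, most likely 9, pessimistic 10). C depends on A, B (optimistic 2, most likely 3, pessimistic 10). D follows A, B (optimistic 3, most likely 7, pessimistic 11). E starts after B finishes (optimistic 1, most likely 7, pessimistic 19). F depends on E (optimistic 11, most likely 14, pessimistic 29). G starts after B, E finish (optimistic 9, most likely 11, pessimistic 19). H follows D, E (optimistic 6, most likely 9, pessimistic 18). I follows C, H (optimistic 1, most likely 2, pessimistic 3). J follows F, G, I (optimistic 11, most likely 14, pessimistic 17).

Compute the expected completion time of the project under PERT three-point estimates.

47 weeks

te_A = (5 + 4·6 + 19)/6 = 48/6 = 8
te_B = (8 + 4·9 + 10)/6 = 54/6 = 9
te_C = (2 + 4·3 + 10)/6 = 24/6 = 4
te_D = (3 + 4·7 + 11)/6 = 42/6 = 7
te_E = (1 + 4·7 + 19)/6 = 48/6 = 8
te_F = (11 + 4·14 + 29)/6 = 96/6 = 16
te_G = (9 + 4·11 + 19)/6 = 72/6 = 12
te_H = (6 + 4·9 + 18)/6 = 60/6 = 10
te_I = (1 + 4·2 + 3)/6 = 12/6 = 2
te_J = (11 + 4·14 + 17)/6 = 84/6 = 14

Forward pass:
ES_A = 0; EF_A = 8
ES_B = 0; EF_B = 9
ES_C = max(EF_A=8, EF_B=9) = 9; EF_C = 9+4 = 13
ES_D = max(EF_A=8, EF_B=9) = 9; EF_D = 9+7 = 16
ES_E = 9; EF_E = 9+8 = 17
ES_F = 17; EF_F = 17+16 = 33
ES_G = max(EF_B=9, EF_E=17) = 17; EF_G = 17+12 = 29
ES_H = max(EF_D=16, EF_E=17) = 17; EF_H = 17+10 = 27
ES_I = max(EF_C=13, EF_H=27) = 27; EF_I = 27+2 = 29
ES_J = max(EF_F=33, EF_G=29, EF_I=29) = 33; EF_J = 33+14 = 47
Expected project duration μ = 47 weeks. Critical path: B → E → F → J.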